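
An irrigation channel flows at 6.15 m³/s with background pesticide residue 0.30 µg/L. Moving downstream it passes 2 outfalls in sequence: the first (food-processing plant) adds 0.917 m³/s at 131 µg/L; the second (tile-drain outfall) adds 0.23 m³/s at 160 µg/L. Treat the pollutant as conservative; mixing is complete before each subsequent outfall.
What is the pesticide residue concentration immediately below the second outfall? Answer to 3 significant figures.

Below outfall 1: Q → 7.067 m³/s, C = (6.150·0.3000 + 0.9170·131.0)/7.067 = 17.26 µg/L.
Below outfall 2: Q → 7.297 m³/s, C = (7.067·17.26 + 0.2300·160.0)/7.297 = 21.76 µg/L.

21.8 µg/L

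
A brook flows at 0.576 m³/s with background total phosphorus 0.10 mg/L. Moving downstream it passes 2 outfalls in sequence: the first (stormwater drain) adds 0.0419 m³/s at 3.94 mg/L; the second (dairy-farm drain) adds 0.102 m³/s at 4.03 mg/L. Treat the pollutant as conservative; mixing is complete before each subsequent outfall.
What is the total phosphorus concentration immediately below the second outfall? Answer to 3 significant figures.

0.880 mg/L

After outfall 1: Q = 0.5760 + 0.04190 = 0.6179 m³/s; C = (0.5760·0.1000 + 0.04190·3.940)/0.6179 = 0.3604 mg/L.
After outfall 2: Q = 0.6179 + 0.1020 = 0.7199 m³/s; C = (0.6179·0.3604 + 0.1020·4.030)/0.7199 = 0.8803 mg/L.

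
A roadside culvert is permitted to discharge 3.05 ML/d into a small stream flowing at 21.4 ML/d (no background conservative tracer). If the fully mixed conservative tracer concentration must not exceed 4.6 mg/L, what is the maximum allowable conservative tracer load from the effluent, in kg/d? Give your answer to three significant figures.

Mass balance at the limit: 21.40·0 + 3.050·Cₑ = 24.45·4.6 → Cₑ = 36.88 mg/L.
3.050 ML/d = 0.03530 m³/s. Load = 0.03530 m³/s × 36.88 g/m³ × 86 400 s/d = 112.5 kg/d.

112 kg/d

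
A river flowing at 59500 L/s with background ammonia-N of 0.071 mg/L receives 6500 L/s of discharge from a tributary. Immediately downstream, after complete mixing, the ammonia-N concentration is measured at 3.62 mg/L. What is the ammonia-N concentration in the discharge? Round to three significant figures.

Mass balance: 59500·0.07100 + 6500·Cₑ = 66000·3.620
→ Cₑ = (66000·3.620 − 59500·0.07100) / 6500 = 36.11 mg/L.

36.1 mg/L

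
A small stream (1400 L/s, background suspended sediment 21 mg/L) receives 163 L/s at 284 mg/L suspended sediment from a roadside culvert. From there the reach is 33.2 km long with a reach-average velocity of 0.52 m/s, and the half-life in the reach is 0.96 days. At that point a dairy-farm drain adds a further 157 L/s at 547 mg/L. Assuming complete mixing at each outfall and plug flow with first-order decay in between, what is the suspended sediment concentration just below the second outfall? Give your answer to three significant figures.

75.7 mg/L

Flow-weighted average: C = (1400·21.00 + 163.0·284.0) / 1563 = 75690/1563 = 48.43 mg/L; combined flow 1563 L/s.
Travel time t = 33.2·1000 / 0.52 = 63850 s = 17.74 h.
Half-life 0.96 d → k = ln 2 / 0.96 = 0.7220 d⁻¹.
Decay over the reach: 48.43·exp(−kt) = 48.43·0.5865 = 28.40 mg/L.
At the second outfall, C = (1563·28.40 + 157.0·547.0) / (1563 + 157.0) = 75.74 mg/L.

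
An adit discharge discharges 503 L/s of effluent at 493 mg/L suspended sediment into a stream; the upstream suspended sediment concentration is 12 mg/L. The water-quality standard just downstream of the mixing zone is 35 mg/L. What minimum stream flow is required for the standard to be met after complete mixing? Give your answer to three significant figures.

10000 L/s

Set C_mix = 35: (Q·12.00 + 503.0·493.0) / (Q + 503.0) = 35
→ Q = 503.0·(493.0 − 35)/(35 − 12.00) = 10020 L/s.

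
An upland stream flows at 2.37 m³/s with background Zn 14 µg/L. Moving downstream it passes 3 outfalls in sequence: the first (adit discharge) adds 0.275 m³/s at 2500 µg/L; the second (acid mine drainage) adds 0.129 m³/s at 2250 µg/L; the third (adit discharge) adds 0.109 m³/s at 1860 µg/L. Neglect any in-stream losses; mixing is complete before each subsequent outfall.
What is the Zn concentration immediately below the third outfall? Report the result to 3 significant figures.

421 µg/L

Outfall 1: combined Q = 2.645 m³/s; C = (2.370·14.00 + 0.2750·2500)/2.645 = 272.5 µg/L.
Outfall 2: combined Q = 2.774 m³/s; C = (2.645·272.5 + 0.1290·2250)/2.774 = 364.4 µg/L.
Outfall 3: combined Q = 2.883 m³/s; C = (2.774·364.4 + 0.1090·1860)/2.883 = 421.0 µg/L.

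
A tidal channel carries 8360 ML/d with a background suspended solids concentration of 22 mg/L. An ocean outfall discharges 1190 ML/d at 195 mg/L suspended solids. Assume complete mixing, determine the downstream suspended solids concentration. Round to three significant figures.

Conservation of mass: C = (8360·22.00 + 1190·195.0) / 9550 = 416000/9550 = 43.56 mg/L.

43.6 mg/L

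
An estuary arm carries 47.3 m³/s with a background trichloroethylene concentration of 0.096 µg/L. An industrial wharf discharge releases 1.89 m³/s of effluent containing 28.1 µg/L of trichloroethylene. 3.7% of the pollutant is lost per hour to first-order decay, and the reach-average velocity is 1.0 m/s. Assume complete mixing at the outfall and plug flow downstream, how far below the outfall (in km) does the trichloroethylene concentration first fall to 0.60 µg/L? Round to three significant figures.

63.9 km

Flow-weighted average: C = (47.30·0.09600 + 1.890·28.10) / 49.19 = 57.65/49.19 = 1.172 µg/L.
3.7%/h lost → k = −ln(1 − 0.037) = 0.03770 h⁻¹.
Set 1.172·exp(−k·t) = 0.60 → t = ln(1.172/0.60)/k = 63930 s = 17.76 h.
Distance = v·t = 1.0·63930 = 63930 m = 63.93 km.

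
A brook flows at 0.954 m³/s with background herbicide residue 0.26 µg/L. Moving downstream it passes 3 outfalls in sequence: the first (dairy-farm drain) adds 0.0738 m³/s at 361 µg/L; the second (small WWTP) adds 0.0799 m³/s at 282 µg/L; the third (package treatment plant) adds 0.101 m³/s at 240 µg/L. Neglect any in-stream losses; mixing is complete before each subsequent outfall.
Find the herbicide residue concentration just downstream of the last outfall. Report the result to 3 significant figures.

Below outfall 1: Q → 1.028 m³/s, C = (0.9540·0.2600 + 0.07380·361.0)/1.028 = 26.16 µg/L.
Below outfall 2: Q → 1.108 m³/s, C = (1.028·26.16 + 0.07990·282.0)/1.108 = 44.62 µg/L.
Below outfall 3: Q → 1.209 m³/s, C = (1.108·44.62 + 0.1010·240.0)/1.209 = 60.94 µg/L.

60.9 µg/L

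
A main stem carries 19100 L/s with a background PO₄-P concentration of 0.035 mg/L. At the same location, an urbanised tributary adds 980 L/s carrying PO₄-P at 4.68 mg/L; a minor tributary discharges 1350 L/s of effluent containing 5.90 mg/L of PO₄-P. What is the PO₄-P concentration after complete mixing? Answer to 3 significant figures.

Conservation of mass: C = (19100·0.03500 + 980.0·4.680 + 1350·5.900) / 21430 = 13220/21430 = 0.6169 mg/L.

0.617 mg/L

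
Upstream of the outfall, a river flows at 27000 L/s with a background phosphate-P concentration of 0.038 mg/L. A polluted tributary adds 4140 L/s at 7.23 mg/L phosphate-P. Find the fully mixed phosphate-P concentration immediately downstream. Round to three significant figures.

Flow-weighted average: C = (27000·0.03800 + 4140·7.230) / 31140 = 30960/31140 = 0.9942 mg/L.

0.994 mg/L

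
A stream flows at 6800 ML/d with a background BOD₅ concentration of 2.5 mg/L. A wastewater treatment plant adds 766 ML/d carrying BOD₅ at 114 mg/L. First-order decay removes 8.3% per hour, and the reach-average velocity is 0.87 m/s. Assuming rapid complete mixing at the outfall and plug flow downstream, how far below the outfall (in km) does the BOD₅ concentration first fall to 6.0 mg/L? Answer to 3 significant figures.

Conservation of mass: C = (6800·2.500 + 766.0·114.0) / 7566 = 104300/7566 = 13.79 mg/L.
8.3%/h lost → k = −ln(1 − 0.083) = 0.08665 h⁻¹.
Set 13.79·exp(−k·t) = 6.0 → t = ln(13.79/6.0)/k = 34570 s = 9.603 h.
Distance = v·t = 0.87·34570 = 30080 m = 30.08 km.

30.1 km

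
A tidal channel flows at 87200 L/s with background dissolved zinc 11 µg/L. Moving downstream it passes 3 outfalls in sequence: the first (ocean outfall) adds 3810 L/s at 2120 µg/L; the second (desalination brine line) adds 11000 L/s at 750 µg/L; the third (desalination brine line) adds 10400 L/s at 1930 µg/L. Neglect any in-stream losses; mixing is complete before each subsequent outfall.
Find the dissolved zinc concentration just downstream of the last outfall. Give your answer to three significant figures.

332 µg/L

Outfall 1: combined Q = 91010 L/s; C = (87200·11.00 + 3810·2120)/91010 = 99.29 µg/L.
Outfall 2: combined Q = 102000 L/s; C = (91010·99.29 + 11000·750.0)/102000 = 169.5 µg/L.
Outfall 3: combined Q = 112400 L/s; C = (102000·169.5 + 10400·1930)/112400 = 332.3 µg/L.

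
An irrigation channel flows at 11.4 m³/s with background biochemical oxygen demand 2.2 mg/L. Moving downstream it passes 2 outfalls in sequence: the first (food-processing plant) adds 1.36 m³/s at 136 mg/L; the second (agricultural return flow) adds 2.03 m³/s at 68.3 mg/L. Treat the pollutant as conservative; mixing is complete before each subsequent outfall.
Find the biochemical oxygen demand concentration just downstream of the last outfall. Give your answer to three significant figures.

23.6 mg/L

Below outfall 1: Q → 12.76 m³/s, C = (11.40·2.200 + 1.360·136.0)/12.76 = 16.46 mg/L.
Below outfall 2: Q → 14.79 m³/s, C = (12.76·16.46 + 2.030·68.30)/14.79 = 23.58 mg/L.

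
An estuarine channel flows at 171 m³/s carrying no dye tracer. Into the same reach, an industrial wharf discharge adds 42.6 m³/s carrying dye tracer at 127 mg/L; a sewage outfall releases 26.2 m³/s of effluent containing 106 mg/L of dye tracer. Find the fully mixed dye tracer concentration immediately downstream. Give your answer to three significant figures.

Mass balance: C = (171.0·0 + 42.60·127.0 + 26.20·106.0) / 239.8 = 8187/239.8 = 34.14 mg/L.

34.1 mg/L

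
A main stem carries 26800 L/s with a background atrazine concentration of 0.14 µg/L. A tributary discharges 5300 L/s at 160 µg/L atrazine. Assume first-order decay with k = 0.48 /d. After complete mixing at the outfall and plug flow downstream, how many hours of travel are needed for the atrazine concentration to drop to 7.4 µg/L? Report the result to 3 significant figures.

Mixed concentration C = ΣQC/ΣQ = (26800·0.1400 + 5300·160.0) / 32100 = 851800/32100 = 26.53 µg/L.
26.53·exp(−k·t) = 7.4 → t = ln(26.53/7.4)/k = 229900 s = 63.85 h.

63.8 h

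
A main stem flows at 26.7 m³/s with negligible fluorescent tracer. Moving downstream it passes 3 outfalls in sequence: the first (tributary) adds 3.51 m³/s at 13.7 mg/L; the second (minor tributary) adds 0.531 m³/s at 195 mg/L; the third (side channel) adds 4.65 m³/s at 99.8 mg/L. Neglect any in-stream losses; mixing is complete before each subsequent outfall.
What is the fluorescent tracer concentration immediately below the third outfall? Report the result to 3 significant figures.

After outfall 1: Q = 26.70 + 3.510 = 30.21 m³/s; C = (26.70·0 + 3.510·13.70)/30.21 = 1.592 mg/L.
After outfall 2: Q = 30.21 + 0.5310 = 30.74 m³/s; C = (30.21·1.592 + 0.5310·195.0)/30.74 = 4.933 mg/L.
After outfall 3: Q = 30.74 + 4.650 = 35.39 m³/s; C = (30.74·4.933 + 4.650·99.80)/35.39 = 17.40 mg/L.

17.4 mg/L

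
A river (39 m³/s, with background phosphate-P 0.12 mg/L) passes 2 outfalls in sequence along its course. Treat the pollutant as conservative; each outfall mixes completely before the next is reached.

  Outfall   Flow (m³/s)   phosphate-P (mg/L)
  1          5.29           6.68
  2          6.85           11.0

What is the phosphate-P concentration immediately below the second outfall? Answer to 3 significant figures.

Below outfall 1: Q → 44.29 m³/s, C = (39.00·0.1200 + 5.290·6.680)/44.29 = 0.9035 mg/L.
Below outfall 2: Q → 51.14 m³/s, C = (44.29·0.9035 + 6.850·11.00)/51.14 = 2.256 mg/L.

2.26 mg/L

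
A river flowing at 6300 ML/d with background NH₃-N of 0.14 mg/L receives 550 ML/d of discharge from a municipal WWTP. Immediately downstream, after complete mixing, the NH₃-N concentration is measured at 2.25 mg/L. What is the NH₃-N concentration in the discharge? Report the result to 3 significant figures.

Mass balance: 6300·0.1400 + 550.0·Cₑ = 6850·2.250
→ Cₑ = (6850·2.250 − 6300·0.1400) / 550.0 = 26.42 mg/L.

26.4 mg/L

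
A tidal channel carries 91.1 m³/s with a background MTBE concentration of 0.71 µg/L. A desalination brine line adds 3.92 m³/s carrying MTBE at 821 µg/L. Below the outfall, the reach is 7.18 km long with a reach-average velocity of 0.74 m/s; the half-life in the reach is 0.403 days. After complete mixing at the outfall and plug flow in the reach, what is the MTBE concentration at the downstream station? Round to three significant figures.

28.5 µg/L

Flow-weighted average: C = (91.10·0.7100 + 3.920·821.0) / 95.02 = 3283/95.02 = 34.55 µg/L.
Travel time t = 7.18·1000 / 0.74 = 9703 s = 2.695 h.
Half-life 0.403 d → k = ln 2 / 0.403 = 1.720 d⁻¹.
Decay over the reach: 34.55·exp(−kt) = 34.55·0.8244 = 28.48 µg/L.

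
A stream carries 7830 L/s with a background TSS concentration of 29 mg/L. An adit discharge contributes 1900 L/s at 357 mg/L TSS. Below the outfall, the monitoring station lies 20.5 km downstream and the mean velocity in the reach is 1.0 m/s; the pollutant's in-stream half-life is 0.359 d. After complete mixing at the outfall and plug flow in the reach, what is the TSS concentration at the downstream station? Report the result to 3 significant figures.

Flow-weighted average: C = (7830·29.00 + 1900·357.0) / 9730 = 905400/9730 = 93.05 mg/L.
Travel time t = 20.5·1000 / 1.0 = 20500 s = 5.694 h.
Half-life 0.359 d → k = ln 2 / 0.359 = 1.931 d⁻¹.
First-order decay: C = 93.05·exp(−k·t) = 93.05·0.6325 = 58.85 mg/L.

58.9 mg/L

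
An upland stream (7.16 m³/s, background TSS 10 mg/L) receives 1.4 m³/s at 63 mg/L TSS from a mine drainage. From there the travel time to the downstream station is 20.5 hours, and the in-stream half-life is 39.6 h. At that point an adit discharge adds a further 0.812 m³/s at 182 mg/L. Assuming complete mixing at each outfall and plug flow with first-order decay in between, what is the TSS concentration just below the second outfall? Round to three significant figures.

27.7 mg/L

Conservation of mass: C = (7.160·10.00 + 1.400·63.00) / 8.560 = 159.8/8.560 = 18.67 mg/L; combined flow 8.560 m³/s.
Half-life 39.6 h → k = ln 2 / 39.6 = 0.01750 h⁻¹ = 0.4201 d⁻¹.
First-order decay: C = 18.67·exp(−k·t) = 18.67·0.6985 = 13.04 mg/L.
At the second outfall, C = (8.560·13.04 + 0.8120·182.0) / (8.560 + 0.8120) = 27.68 mg/L.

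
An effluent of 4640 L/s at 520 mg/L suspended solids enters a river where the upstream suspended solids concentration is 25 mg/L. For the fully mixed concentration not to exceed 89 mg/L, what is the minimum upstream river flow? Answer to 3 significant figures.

Set C_mix = 89: (Q·25.00 + 4640·520.0) / (Q + 4640) = 89
→ Q = 4640·(520.0 − 89)/(89 − 25.00) = 31250 L/s.

31200 L/s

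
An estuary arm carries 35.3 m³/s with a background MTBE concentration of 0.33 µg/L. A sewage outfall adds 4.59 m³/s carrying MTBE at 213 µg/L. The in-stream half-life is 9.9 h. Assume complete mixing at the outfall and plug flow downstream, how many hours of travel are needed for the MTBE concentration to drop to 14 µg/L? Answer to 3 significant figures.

After mixing, C = (35.30·0.3300 + 4.590·213.0) / 39.89 = 989.3/39.89 = 24.80 µg/L.
Half-life 9.9 h → k = ln 2 / 9.9 = 0.07001 h⁻¹ = 1.680 d⁻¹.
24.80·exp(−k·t) = 14 → t = ln(24.80/14)/k = 29400 s = 8.167 h.

8.17 h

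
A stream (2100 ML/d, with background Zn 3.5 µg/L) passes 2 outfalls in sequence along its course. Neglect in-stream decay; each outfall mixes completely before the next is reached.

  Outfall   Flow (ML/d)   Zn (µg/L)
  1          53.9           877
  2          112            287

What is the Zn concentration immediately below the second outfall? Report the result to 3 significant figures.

Outfall 1: combined Q = 2154 ML/d; C = (2100·3.500 + 53.90·877.0)/2154 = 25.36 µg/L.
Outfall 2: combined Q = 2266 ML/d; C = (2154·25.36 + 112.0·287.0)/2266 = 38.29 µg/L.

38.3 µg/L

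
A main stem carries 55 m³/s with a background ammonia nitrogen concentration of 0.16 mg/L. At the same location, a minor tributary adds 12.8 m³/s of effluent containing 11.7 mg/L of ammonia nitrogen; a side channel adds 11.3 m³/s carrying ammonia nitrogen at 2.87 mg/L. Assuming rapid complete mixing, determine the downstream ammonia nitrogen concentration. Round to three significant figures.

Mixed concentration C = ΣQC/ΣQ = (55.00·0.1600 + 12.80·11.70 + 11.30·2.870) / 79.10 = 191.0/79.10 = 2.415 mg/L.

2.41 mg/L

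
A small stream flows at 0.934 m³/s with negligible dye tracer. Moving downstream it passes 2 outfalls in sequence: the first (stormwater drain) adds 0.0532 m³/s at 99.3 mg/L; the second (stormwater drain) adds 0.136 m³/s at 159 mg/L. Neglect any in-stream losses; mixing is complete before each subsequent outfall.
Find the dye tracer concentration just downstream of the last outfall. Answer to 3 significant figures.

After outfall 1: Q = 0.9340 + 0.05320 = 0.9872 m³/s; C = (0.9340·0 + 0.05320·99.30)/0.9872 = 5.351 mg/L.
After outfall 2: Q = 0.9872 + 0.1360 = 1.123 m³/s; C = (0.9872·5.351 + 0.1360·159.0)/1.123 = 23.96 mg/L.

24.0 mg/L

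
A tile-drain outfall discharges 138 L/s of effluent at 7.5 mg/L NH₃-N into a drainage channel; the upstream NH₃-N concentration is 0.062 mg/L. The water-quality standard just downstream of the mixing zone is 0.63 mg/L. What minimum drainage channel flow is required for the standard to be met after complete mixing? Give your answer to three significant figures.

1670 L/s

Set C_mix = 0.63: (Q·0.06200 + 138.0·7.500) / (Q + 138.0) = 0.63
→ Q = 138.0·(7.500 − 0.63)/(0.63 − 0.06200) = 1669 L/s.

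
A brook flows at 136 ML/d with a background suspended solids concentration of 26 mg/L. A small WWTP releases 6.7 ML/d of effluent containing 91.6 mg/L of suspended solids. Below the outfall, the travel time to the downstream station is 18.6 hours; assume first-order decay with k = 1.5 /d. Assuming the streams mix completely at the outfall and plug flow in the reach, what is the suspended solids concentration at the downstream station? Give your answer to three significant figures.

9.09 mg/L

Mixed concentration C = ΣQC/ΣQ = (136.0·26.00 + 6.700·91.60) / 142.7 = 4150/142.7 = 29.08 mg/L.
First-order decay: C = 29.08·exp(−k·t) = 29.08·0.3127 = 9.093 mg/L.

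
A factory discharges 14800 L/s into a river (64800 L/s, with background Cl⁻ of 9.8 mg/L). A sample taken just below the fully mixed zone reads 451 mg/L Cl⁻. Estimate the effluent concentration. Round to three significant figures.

2380 mg/L

Mass balance: 64800·9.800 + 14800·Cₑ = 79600·451.0
→ Cₑ = (79600·451.0 − 64800·9.800) / 14800 = 2383 mg/L.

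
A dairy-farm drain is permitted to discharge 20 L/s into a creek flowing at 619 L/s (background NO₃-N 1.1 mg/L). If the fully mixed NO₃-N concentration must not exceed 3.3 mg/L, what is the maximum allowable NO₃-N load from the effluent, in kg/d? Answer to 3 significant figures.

Mass balance at the limit: 619.0·1.100 + 20.00·Cₑ = 639.0·3.3 → Cₑ = 71.39 mg/L.
20.00 L/s = 0.02000 m³/s. Load = 0.02000 m³/s × 71.39 g/m³ × 86 400 s/d = 123.4 kg/d.

123 kg/d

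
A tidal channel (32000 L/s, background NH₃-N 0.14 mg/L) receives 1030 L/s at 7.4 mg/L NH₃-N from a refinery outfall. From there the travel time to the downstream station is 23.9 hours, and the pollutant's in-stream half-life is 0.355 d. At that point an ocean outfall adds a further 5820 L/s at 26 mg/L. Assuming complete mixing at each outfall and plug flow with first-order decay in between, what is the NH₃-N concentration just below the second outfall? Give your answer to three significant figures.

3.94 mg/L

Flow-weighted average: C = (32000·0.1400 + 1030·7.400) / 33030 = 12100/33030 = 0.3664 mg/L; combined flow 33030 L/s.
Half-life 0.355 d → k = ln 2 / 0.355 = 1.953 d⁻¹.
Decay over the reach: 0.3664·exp(−kt) = 0.3664·0.1431 = 0.05242 mg/L.
Second outfall: C = (33030·0.05242 + 5820·26.00)/38850 = 3.940 mg/L.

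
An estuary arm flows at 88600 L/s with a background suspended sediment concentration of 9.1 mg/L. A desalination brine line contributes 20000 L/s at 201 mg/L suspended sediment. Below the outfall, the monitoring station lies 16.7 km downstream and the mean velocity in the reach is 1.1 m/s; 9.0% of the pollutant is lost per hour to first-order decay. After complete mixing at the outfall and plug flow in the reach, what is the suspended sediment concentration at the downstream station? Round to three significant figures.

29.9 mg/L

Mass balance: C = (88600·9.100 + 20000·201.0) / 108600 = 4826000/108600 = 44.44 mg/L.
Travel time t = 16.7·1000 / 1.1 = 15180 s = 4.217 h.
9.0%/h lost → k = −ln(1 − 0.09) = 0.09431 h⁻¹.
Decay over the reach: 44.44·exp(−kt) = 44.44·0.6718 = 29.86 mg/L.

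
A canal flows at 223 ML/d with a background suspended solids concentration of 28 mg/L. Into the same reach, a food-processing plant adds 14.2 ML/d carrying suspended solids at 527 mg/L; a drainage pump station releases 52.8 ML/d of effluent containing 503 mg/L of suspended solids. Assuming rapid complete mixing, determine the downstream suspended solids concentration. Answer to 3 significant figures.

139 mg/L

Conservation of mass: C = (223.0·28.00 + 14.20·527.0 + 52.80·503.0) / 290.0 = 40290/290.0 = 138.9 mg/L.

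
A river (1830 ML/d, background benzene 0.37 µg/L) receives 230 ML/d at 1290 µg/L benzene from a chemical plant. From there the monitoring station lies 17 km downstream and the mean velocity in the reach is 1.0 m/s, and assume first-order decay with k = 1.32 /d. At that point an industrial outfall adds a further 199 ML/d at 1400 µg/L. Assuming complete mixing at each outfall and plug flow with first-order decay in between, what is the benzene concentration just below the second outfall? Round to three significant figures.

Flow-weighted average: C = (1830·0.3700 + 230.0·1290) / 2060 = 297400/2060 = 144.4 µg/L; combined flow 2060 ML/d.
Travel time t = 17·1000 / 1.0 = 17000 s = 4.722 h.
First-order decay: C = 144.4·exp(−k·t) = 144.4·0.7713 = 111.3 µg/L.
At the second outfall, C = (2060·111.3 + 199.0·1400) / (2060 + 199.0) = 224.9 µg/L.

225 µg/L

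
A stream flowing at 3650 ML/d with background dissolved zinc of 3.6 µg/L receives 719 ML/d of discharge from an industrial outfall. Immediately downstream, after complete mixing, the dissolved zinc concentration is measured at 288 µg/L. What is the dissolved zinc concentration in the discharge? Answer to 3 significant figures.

1730 µg/L

Mass balance: 3650·3.600 + 719.0·Cₑ = 4369·288.0
→ Cₑ = (4369·288.0 − 3650·3.600) / 719.0 = 1732 µg/L.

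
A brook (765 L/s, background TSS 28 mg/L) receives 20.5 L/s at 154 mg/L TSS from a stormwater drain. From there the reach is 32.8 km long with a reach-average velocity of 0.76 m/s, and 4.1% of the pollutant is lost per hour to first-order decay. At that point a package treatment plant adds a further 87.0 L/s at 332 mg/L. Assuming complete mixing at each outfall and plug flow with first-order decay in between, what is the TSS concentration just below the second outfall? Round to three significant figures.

50.2 mg/L

Conservation of mass: C = (765.0·28.00 + 20.50·154.0) / 785.5 = 24580/785.5 = 31.29 mg/L; combined flow 785.5 L/s.
Travel time t = 32.8·1000 / 0.76 = 43160 s = 11.99 h.
4.1%/h lost → k = −ln(1 − 0.041) = 0.04186 h⁻¹.
After decay, C = 31.29 × e^(−kt) = 31.29 × 0.6054 = 18.94 mg/L.
At the second outfall, C = (785.5·18.94 + 87.00·332.0) / (785.5 + 87.00) = 50.16 mg/L.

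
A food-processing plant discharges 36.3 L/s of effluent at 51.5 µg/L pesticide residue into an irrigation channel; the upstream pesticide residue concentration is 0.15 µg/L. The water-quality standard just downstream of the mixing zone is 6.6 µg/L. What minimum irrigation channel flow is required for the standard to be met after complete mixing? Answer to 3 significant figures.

Set C_mix = 6.6: (Q·0.1500 + 36.30·51.50) / (Q + 36.30) = 6.6
→ Q = 36.30·(51.50 − 6.6)/(6.6 − 0.1500) = 252.7 L/s.

253 L/s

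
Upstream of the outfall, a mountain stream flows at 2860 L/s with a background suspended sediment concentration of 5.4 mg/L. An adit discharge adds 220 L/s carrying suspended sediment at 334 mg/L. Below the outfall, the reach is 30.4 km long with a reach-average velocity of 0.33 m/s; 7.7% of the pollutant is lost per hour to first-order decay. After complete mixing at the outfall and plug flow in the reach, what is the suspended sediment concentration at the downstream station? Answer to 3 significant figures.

Mixed concentration C = ΣQC/ΣQ = (2860·5.400 + 220.0·334.0) / 3080 = 88920/3080 = 28.87 mg/L.
Travel time t = 30.4·1000 / 0.33 = 92120 s = 25.59 h.
7.7%/h lost → k = −ln(1 − 0.077) = 0.08013 h⁻¹.
Applying C = C₀e^(−kt): 28.87 × 0.1287 = 3.715 mg/L.

3.72 mg/L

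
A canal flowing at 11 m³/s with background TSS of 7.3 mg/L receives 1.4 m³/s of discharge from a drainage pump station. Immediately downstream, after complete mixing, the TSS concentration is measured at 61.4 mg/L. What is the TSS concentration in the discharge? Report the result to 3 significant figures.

486 mg/L

Mass balance: 11.00·7.300 + 1.400·Cₑ = 12.40·61.40
→ Cₑ = (12.40·61.40 − 11.00·7.300) / 1.400 = 486.5 mg/L.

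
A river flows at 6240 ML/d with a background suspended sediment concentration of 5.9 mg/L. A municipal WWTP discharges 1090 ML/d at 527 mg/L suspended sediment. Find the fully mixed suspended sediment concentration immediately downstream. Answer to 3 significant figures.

Mixed concentration C = ΣQC/ΣQ = (6240·5.900 + 1090·527.0) / 7330 = 611200/7330 = 83.39 mg/L.

83.4 mg/L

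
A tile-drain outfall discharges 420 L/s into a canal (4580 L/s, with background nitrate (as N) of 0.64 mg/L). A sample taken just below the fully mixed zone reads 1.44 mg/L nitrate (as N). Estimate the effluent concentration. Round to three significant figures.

10.2 mg/L

Mass balance: 4580·0.6400 + 420.0·Cₑ = 5000·1.440
→ Cₑ = (5000·1.440 − 4580·0.6400) / 420.0 = 10.16 mg/L.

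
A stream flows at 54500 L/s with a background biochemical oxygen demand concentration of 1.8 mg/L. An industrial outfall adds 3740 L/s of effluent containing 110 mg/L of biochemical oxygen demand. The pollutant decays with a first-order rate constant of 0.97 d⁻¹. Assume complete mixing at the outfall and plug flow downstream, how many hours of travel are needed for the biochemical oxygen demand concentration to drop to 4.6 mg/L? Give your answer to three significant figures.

After mixing, C = (54500·1.800 + 3740·110.0) / 58240 = 509500/58240 = 8.748 mg/L.
8.748·exp(−k·t) = 4.6 → t = ln(8.748/4.6)/k = 57260 s = 15.90 h.

15.9 h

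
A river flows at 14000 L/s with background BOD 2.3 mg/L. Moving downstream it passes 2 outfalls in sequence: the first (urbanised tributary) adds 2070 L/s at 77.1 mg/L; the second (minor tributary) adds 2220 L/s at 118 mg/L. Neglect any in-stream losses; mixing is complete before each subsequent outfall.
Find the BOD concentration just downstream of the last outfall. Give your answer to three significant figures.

24.8 mg/L

Outfall 1: combined Q = 16070 L/s; C = (14000·2.300 + 2070·77.10)/16070 = 11.94 mg/L.
Outfall 2: combined Q = 18290 L/s; C = (16070·11.94 + 2220·118.0)/18290 = 24.81 mg/L.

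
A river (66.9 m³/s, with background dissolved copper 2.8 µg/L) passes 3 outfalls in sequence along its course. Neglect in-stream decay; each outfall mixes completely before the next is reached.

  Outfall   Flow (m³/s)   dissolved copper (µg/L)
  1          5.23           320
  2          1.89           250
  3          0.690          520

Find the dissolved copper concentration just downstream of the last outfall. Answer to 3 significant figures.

36.0 µg/L

Below outfall 1: Q → 72.13 m³/s, C = (66.90·2.800 + 5.230·320.0)/72.13 = 25.80 µg/L.
Below outfall 2: Q → 74.02 m³/s, C = (72.13·25.80 + 1.890·250.0)/74.02 = 31.52 µg/L.
Below outfall 3: Q → 74.71 m³/s, C = (74.02·31.52 + 0.6900·520.0)/74.71 = 36.04 µg/L.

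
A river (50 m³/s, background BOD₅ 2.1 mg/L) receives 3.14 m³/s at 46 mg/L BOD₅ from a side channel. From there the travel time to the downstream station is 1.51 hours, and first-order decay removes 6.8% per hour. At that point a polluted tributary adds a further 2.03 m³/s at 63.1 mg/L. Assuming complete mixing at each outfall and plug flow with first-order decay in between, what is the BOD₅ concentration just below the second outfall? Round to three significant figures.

Conservation of mass: C = (50.00·2.100 + 3.140·46.00) / 53.14 = 249.4/53.14 = 4.694 mg/L; combined flow 53.14 m³/s.
6.8%/h lost → k = −ln(1 − 0.068) = 0.07042 h⁻¹.
After decay, C = 4.694 × e^(−kt) = 4.694 × 0.8991 = 4.220 mg/L.
Second outfall: C = (53.14·4.220 + 2.030·63.10)/55.17 = 6.387 mg/L.

6.39 mg/L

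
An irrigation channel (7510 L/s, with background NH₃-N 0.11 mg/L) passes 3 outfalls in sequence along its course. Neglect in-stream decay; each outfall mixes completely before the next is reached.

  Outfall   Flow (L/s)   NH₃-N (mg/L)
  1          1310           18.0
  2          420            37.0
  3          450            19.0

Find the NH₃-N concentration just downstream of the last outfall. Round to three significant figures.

After outfall 1: Q = 7510 + 1310 = 8820 L/s; C = (7510·0.1100 + 1310·18.00)/8820 = 2.767 mg/L.
After outfall 2: Q = 8820 + 420.0 = 9240 L/s; C = (8820·2.767 + 420.0·37.00)/9240 = 4.323 mg/L.
After outfall 3: Q = 9240 + 450.0 = 9690 L/s; C = (9240·4.323 + 450.0·19.00)/9690 = 5.005 mg/L.

5.00 mg/L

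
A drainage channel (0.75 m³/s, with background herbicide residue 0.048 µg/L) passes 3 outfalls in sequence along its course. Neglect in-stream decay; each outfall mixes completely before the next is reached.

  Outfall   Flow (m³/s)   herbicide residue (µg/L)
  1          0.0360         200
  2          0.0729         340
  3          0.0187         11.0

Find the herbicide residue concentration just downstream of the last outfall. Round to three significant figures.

36.7 µg/L

Outfall 1: combined Q = 0.7860 m³/s; C = (0.7500·0.04800 + 0.03600·200.0)/0.7860 = 9.206 µg/L.
Outfall 2: combined Q = 0.8589 m³/s; C = (0.7860·9.206 + 0.07290·340.0)/0.8589 = 37.28 µg/L.
Outfall 3: combined Q = 0.8776 m³/s; C = (0.8589·37.28 + 0.01870·11.00)/0.8776 = 36.72 µg/L.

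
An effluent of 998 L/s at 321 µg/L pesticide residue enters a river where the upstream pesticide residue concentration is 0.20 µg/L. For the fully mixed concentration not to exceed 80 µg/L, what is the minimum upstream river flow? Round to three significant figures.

3010 L/s

Set C_mix = 80: (Q·0.2000 + 998.0·321.0) / (Q + 998.0) = 80
→ Q = 998.0·(321.0 − 80)/(80 − 0.2000) = 3014 L/s.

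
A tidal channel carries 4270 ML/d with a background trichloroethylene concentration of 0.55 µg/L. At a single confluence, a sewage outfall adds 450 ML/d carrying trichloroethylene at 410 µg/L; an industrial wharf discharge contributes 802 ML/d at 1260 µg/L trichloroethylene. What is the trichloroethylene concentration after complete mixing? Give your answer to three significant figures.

217 µg/L

Mixed concentration C = ΣQC/ΣQ = (4270·0.5500 + 450.0·410.0 + 802.0·1260) / 5522 = 1197000/5522 = 216.8 µg/L.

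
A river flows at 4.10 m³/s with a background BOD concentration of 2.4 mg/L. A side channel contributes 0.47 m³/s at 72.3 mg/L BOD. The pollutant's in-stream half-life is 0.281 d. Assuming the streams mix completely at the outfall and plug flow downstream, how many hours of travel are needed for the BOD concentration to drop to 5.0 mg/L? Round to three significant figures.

After mixing, C = (4.100·2.400 + 0.4700·72.30) / 4.570 = 43.82/4.570 = 9.589 mg/L.
Half-life 0.281 d → k = ln 2 / 0.281 = 2.467 d⁻¹.
9.589·exp(−k·t) = 5.0 → t = ln(9.589/5.0)/k = 22810 s = 6.336 h.

6.34 h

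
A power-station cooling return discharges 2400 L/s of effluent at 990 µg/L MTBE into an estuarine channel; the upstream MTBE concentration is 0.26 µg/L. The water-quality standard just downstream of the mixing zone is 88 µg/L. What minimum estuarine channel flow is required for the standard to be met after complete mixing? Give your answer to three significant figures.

Set C_mix = 88: (Q·0.2600 + 2400·990.0) / (Q + 2400) = 88
→ Q = 2400·(990.0 − 88)/(88 − 0.2600) = 24670 L/s.

24700 L/s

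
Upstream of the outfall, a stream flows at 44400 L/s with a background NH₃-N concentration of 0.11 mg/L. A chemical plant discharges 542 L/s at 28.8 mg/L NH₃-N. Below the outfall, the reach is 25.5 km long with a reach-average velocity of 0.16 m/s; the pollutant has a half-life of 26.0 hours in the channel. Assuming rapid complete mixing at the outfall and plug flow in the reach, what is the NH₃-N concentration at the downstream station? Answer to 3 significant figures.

0.140 mg/L

After mixing, C = (44400·0.1100 + 542.0·28.80) / 44940 = 20490/44940 = 0.4560 mg/L.
Travel time t = 25.5·1000 / 0.16 = 159400 s = 44.27 h.
Half-life 26.0 h → k = ln 2 / 26.0 = 0.02666 h⁻¹ = 0.6398 d⁻¹.
First-order decay: C = 0.4560·exp(−k·t) = 0.4560·0.3072 = 0.1401 mg/L.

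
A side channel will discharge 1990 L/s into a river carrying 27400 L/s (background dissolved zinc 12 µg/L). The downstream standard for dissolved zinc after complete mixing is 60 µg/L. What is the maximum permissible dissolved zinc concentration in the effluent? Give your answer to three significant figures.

At the limit, (Qr·Cr + Qe·Cₑ)/(Qr + Qe) = 60:
Cₑ = (29390·60 − 27400·12.00) / 1990 = 720.9 µg/L.

721 µg/L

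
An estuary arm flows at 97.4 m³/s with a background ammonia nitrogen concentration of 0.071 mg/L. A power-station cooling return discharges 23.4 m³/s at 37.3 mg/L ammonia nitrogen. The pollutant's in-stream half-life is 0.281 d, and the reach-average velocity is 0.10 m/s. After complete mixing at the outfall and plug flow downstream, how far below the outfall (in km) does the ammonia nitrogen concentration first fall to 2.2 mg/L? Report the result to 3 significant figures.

4.19 km

Conservation of mass: C = (97.40·0.07100 + 23.40·37.30) / 120.8 = 879.7/120.8 = 7.283 mg/L.
Half-life 0.281 d → k = ln 2 / 0.281 = 2.467 d⁻¹.
Set 7.283·exp(−k·t) = 2.2 → t = ln(7.283/2.2)/k = 41930 s = 11.65 h.
Distance = v·t = 0.10·41930 = 4193 m = 4.193 km.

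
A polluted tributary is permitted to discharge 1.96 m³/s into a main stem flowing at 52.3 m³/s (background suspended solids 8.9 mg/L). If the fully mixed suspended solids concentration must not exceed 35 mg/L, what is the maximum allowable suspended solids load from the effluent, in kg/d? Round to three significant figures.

Mass balance at the limit: 52.30·8.900 + 1.960·Cₑ = 54.26·35 → Cₑ = 731.4 mg/L.
Load = 1.960 m³/s × 731.4 g/m³ × 86 400 s/d = 123900 kg/d.

124000 kg/d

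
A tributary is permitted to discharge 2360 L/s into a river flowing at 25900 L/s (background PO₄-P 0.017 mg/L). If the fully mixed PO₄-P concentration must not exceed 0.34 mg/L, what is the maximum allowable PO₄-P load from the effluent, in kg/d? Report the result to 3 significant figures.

Mass balance at the limit: 25900·0.01700 + 2360·Cₑ = 28260·0.34 → Cₑ = 3.885 mg/L.
2360 L/s = 2.360 m³/s. Load = 2.360 m³/s × 3.885 g/m³ × 86 400 s/d = 792.1 kg/d.

792 kg/d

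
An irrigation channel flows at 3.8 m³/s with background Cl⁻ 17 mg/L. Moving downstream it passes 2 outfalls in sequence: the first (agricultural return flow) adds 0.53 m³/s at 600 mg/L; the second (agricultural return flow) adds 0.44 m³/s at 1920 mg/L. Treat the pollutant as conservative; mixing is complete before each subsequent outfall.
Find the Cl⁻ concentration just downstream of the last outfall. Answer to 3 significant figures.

257 mg/L

Below outfall 1: Q → 4.330 m³/s, C = (3.800·17.00 + 0.5300·600.0)/4.330 = 88.36 mg/L.
Below outfall 2: Q → 4.770 m³/s, C = (4.330·88.36 + 0.4400·1920)/4.770 = 257.3 mg/L.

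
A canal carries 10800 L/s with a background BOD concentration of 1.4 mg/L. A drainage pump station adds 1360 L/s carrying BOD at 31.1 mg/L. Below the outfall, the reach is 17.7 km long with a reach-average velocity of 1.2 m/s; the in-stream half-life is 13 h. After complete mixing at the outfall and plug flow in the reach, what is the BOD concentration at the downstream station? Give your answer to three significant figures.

3.80 mg/L

Flow-weighted average: C = (10800·1.400 + 1360·31.10) / 12160 = 57420/12160 = 4.722 mg/L.
Travel time t = 17.7·1000 / 1.2 = 14750 s = 4.097 h.
Half-life 13 h → k = ln 2 / 13 = 0.05332 h⁻¹ = 1.280 d⁻¹.
Applying C = C₀e^(−kt): 4.722 × 0.8038 = 3.795 mg/L.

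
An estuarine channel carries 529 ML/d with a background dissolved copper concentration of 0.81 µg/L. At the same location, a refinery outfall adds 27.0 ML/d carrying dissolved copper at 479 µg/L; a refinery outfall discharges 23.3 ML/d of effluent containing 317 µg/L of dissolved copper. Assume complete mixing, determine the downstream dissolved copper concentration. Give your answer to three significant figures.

Mass balance: C = (529.0·0.8100 + 27.00·479.0 + 23.30·317.0) / 579.3 = 20750/579.3 = 35.81 µg/L.

35.8 µg/L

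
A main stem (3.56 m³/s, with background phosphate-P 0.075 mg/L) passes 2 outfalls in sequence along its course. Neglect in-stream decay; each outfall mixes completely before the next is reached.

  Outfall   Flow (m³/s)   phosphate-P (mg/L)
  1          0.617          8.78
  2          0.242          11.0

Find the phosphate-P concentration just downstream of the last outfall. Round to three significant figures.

Outfall 1: combined Q = 4.177 m³/s; C = (3.560·0.07500 + 0.6170·8.780)/4.177 = 1.361 mg/L.
Outfall 2: combined Q = 4.419 m³/s; C = (4.177·1.361 + 0.2420·11.00)/4.419 = 1.889 mg/L.

1.89 mg/L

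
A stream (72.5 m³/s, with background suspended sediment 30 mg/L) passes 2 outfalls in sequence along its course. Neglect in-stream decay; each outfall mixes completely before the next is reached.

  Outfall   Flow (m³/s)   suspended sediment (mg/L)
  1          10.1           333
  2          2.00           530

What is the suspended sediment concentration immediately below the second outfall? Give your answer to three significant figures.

Outfall 1: combined Q = 82.60 m³/s; C = (72.50·30.00 + 10.10·333.0)/82.60 = 67.05 mg/L.
Outfall 2: combined Q = 84.60 m³/s; C = (82.60·67.05 + 2.000·530.0)/84.60 = 77.99 mg/L.

78.0 mg/L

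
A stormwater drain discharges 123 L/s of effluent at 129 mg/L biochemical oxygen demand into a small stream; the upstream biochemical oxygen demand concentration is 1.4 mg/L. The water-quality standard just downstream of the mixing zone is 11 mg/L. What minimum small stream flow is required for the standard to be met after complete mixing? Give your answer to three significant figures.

Set C_mix = 11: (Q·1.400 + 123.0·129.0) / (Q + 123.0) = 11
→ Q = 123.0·(129.0 − 11)/(11 − 1.400) = 1512 L/s.

1510 L/s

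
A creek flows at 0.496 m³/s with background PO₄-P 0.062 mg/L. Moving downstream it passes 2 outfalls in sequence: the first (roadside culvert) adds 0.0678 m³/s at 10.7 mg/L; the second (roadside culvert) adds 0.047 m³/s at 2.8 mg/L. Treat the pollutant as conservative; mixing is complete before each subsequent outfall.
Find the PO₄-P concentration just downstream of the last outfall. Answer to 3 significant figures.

Below outfall 1: Q → 0.5638 m³/s, C = (0.4960·0.06200 + 0.06780·10.70)/0.5638 = 1.341 mg/L.
Below outfall 2: Q → 0.6108 m³/s, C = (0.5638·1.341 + 0.04700·2.800)/0.6108 = 1.454 mg/L.

1.45 mg/L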